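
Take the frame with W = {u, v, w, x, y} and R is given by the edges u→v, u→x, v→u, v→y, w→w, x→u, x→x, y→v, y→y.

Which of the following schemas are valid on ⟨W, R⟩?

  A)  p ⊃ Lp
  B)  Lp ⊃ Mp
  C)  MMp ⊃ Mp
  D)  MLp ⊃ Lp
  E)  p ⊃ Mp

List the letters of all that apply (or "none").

B

R is not reflexive: not u R u.
R is not transitive: u R v and v R u but not u R u.
R is not euclidean: u R v and u R x but not v R x.
R is serial: every world has an R-successor.
R is not a subset of the identity: u R v with u ≠ v.
(A) p ⊃ Lp is valid only on frames where every R-edge is a self-loop. Here R ⊄ identity — not valid.
(B) Lp ⊃ Mp is axiom D, which corresponds to seriality. R is serial — valid.
(C) MMp ⊃ Mp is the dual of axiom 4; it is valid on a frame exactly when R is transitive. R is not transitive, so not valid.
(D) MLp ⊃ Lp (the dual of axiom 5) characterises the euclidean frames. R is not euclidean — not valid.
(E) p ⊃ Mp (the dual of axiom T) characterises the reflexive frames. R is not reflexive — not valid.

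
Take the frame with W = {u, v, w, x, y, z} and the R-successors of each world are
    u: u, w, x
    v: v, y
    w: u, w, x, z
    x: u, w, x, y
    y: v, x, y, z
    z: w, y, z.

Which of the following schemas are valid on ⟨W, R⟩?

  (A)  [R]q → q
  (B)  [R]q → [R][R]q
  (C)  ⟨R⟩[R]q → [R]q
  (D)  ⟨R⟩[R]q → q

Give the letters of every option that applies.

R is reflexive: each world relates to itself.
R is symmetric: every R-edge is matched by its reverse.
R is not transitive: u R w and w R z but not u R z.
R is not euclidean: w R u and w R z but not u R z.
(A) [R]q → q is axiom T, which corresponds to reflexivity. R is reflexive — valid.
(B) axiom 4: valid iff R is transitive. R is not transitive — not valid.
(C) the dual of axiom 5: valid iff R is euclidean. R is not euclidean — not valid.
(D) ⟨R⟩[R]q → q is the dual of axiom B, which corresponds to symmetry. R is symmetric — valid.

A, D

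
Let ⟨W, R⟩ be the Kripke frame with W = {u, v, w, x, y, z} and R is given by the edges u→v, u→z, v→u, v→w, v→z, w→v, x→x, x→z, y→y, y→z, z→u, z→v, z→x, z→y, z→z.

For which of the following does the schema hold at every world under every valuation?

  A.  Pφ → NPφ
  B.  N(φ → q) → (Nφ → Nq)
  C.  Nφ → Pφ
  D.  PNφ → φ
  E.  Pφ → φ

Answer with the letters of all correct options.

B, C, D

R is symmetric: every R-edge is matched by its reverse.
R is not euclidean: v R u and v R w but not u R w.
R is serial: every world has an R-successor.
R is not a subset of the identity: u R v with u ≠ v.
(A) axiom 5: valid iff R is euclidean. R is not euclidean — not valid.
(B) N(φ → q) → (Nφ → Nq) is the K axiom; it holds on all frames — valid.
(C) Nφ → Pφ is axiom D, which corresponds to seriality. R is serial — valid.
(D) PNφ → φ (the dual of axiom B) characterises the symmetric frames. R is symmetric — valid.
(E) Pφ → φ is valid only on frames where every R-edge is a self-loop. Here R ⊄ identity — not valid.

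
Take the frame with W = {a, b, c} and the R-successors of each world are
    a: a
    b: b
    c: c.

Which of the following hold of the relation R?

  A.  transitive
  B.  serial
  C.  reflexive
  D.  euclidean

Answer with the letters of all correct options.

A, B, C, D

(A) transitive: R is closed under composition.
(B) serial: every world has an R-successor.
(C) reflexive: each world relates to itself.
(D) euclidean: any two R-successors of the same world are R-related.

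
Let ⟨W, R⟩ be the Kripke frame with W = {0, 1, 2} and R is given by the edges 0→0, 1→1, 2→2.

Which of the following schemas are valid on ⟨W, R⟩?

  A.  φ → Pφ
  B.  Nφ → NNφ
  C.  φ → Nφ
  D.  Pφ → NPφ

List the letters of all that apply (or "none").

A, B, C, D

R is reflexive: each world relates to itself.
R is transitive: R is closed under composition.
R is euclidean: any two R-successors of the same world are R-related.
R is a subset of the identity: every R-edge is a self-loop.
(A) φ → Pφ (the dual of axiom T) characterises the reflexive frames. R is reflexive — valid.
(B) Nφ → NNφ (axiom 4) characterises the transitive frames. R is transitive — valid.
(C) φ → Nφ (equivalent to ◇p→p) corresponds to R being a subset of the identity. Here R ⊆ identity, so valid.
(D) Pφ → NPφ is axiom 5, which corresponds to the euclidean property. R is euclidean — valid.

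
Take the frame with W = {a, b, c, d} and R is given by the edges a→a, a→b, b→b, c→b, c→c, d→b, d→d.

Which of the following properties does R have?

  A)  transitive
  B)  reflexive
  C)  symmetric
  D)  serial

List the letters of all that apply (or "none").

(A) transitive: R is closed under composition.
(B) reflexive: each world relates to itself.
(C) not symmetric: a R b but not b R a.
(D) serial: every world has an R-successor.

A, B, D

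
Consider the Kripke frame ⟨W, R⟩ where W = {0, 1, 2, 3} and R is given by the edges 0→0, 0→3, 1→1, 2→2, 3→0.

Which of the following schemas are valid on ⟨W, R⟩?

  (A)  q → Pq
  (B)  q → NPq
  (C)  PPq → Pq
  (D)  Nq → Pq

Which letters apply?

B, D

R is not reflexive: not 3 R 3.
R is symmetric: every R-edge is matched by its reverse.
R is not transitive: 3 R 0 and 0 R 3 but not 3 R 3.
R is serial: every world has an R-successor.
(A) q → Pq (the dual of axiom T) characterises the reflexive frames. R is not reflexive — not valid.
(B) q → NPq (axiom B) characterises the symmetric frames. R is symmetric — valid.
(C) PPq → Pq is the dual of axiom 4, which corresponds to transitivity. R is not transitive — not valid.
(D) Nq → Pq is axiom D; it is valid on a frame exactly when R is serial. R is serial, so valid.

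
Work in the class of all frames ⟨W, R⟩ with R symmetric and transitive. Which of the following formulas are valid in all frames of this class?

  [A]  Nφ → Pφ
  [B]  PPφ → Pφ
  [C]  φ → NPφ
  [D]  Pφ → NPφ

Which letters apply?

B, C, D

A symmetric transitive relation is euclidean (uRv and uRw give vRu by symmetry, then vRw by transitivity).
(A) axiom D: valid iff R is serial. Such an R need not be serial — not valid.
(B) PPφ → Pφ is the dual of axiom 4, which corresponds to transitivity. Every such R is transitive — valid.
(C) axiom B: valid iff R is symmetric. Every such R is symmetric — valid.
(D) Pφ → NPφ is axiom 5; it is valid on a frame exactly when R is euclidean. Every such R is euclidean, so valid.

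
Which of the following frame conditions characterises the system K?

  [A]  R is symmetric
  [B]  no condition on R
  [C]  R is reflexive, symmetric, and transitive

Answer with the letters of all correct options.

(A) this class determines KB, not K.
(B) K is sound and complete for exactly this class.
(C) this class determines S5, not K.

B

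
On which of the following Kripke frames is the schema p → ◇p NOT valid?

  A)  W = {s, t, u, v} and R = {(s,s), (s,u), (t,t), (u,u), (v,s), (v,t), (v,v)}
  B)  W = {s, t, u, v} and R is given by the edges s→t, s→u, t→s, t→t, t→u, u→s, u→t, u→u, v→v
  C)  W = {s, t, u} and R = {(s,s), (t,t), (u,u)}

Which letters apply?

The schema p → ◇p is the dual of axiom T; it is valid on a frame iff R is reflexive.
(A) R is reflexive (each world relates to itself), so the schema is valid here.
(B) R is not reflexive (not s R s), so the schema fails here.
(C) R is reflexive (each world relates to itself), so the schema is valid here.

B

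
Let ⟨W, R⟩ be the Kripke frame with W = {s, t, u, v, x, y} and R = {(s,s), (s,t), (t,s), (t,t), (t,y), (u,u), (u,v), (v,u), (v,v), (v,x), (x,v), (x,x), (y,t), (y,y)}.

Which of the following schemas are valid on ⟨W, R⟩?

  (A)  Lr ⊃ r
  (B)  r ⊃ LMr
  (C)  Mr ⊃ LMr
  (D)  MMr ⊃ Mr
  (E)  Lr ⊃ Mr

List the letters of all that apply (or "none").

A, B, E

R is reflexive: each world relates to itself.
R is symmetric: every R-edge is matched by its reverse.
R is not transitive: s R t and t R y but not s R y.
R is not euclidean: t R s and t R y but not s R y.
R is serial: every world has an R-successor.
(A) Lr ⊃ r is axiom T, which corresponds to reflexivity. R is reflexive — valid.
(B) r ⊃ LMr is axiom B; it is valid on a frame exactly when R is symmetric. R is symmetric, so valid.
(C) Mr ⊃ LMr is axiom 5, which corresponds to the euclidean property. R is not euclidean — not valid.
(D) MMr ⊃ Mr is the dual of axiom 4; it is valid on a frame exactly when R is transitive. R is not transitive, so not valid.
(E) Lr ⊃ Mr is axiom D; it is valid on a frame exactly when R is serial. R is serial, so valid.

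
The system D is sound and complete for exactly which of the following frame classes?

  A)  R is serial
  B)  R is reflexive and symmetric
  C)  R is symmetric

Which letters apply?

(A) D is sound and complete for exactly this class.
(B) this class determines B (= KTB), not D.
(C) this class determines KB, not D.

A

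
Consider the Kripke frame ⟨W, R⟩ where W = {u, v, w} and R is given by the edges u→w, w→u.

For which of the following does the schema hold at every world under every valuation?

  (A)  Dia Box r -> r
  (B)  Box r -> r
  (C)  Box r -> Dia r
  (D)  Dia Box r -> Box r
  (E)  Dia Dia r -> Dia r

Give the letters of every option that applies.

R is not reflexive: not u R u.
R is symmetric: every R-edge is matched by its reverse.
R is not transitive: u R w and w R u but not u R u.
R is not euclidean: u R w and u R w but not w R w.
R is not serial: v has no R-successor.
(A) Dia Box r -> r is the dual of axiom B; it is valid on a frame exactly when R is symmetric. R is symmetric, so valid.
(B) Box r -> r is axiom T, which corresponds to reflexivity. R is not reflexive — not valid.
(C) Box r -> Dia r is axiom D; it is valid on a frame exactly when R is serial. R is not serial, so not valid.
(D) Dia Box r -> Box r is the dual of axiom 5; it is valid on a frame exactly when R is euclidean. R is not euclidean, so not valid.
(E) Dia Dia r -> Dia r is the dual of axiom 4, which corresponds to transitivity. R is not transitive — not valid.

A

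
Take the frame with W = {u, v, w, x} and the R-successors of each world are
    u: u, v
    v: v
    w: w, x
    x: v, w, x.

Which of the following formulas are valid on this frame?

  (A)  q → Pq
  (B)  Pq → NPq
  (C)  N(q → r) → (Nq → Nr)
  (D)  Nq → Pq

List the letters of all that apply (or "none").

R is reflexive: each world relates to itself.
R is not euclidean: u R v and u R u but not v R u.
R is serial: every world has an R-successor.
(A) q → Pq (the dual of axiom T) characterises the reflexive frames. R is reflexive — valid.
(B) Pq → NPq (axiom 5) characterises the euclidean frames. R is not euclidean — not valid.
(C) this is just K, valid on every normal frame.
(D) axiom D: valid iff R is serial. R is serial — valid.

A, C, D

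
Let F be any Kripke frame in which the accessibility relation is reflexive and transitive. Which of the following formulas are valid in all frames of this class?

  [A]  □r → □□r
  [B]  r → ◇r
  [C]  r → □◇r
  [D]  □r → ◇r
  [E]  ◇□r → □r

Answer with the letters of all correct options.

Reflexive relations are serial.
(A) axiom 4: valid iff R is transitive. Every such R is transitive — valid.
(B) the dual of axiom T: valid iff R is reflexive. Every such R is reflexive — valid.
(C) r → □◇r is axiom B, which corresponds to symmetry. Such an R need not be symmetric — not valid.
(D) axiom D: valid iff R is serial. Every such R is serial — valid.
(E) ◇□r → □r (the dual of axiom 5) characterises the euclidean frames. Such an R need not be euclidean — not valid.

A, B, D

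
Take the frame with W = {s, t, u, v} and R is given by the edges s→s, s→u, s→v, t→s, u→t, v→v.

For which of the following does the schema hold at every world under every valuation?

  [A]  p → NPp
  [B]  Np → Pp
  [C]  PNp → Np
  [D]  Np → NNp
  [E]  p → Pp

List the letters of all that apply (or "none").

B

R is not reflexive: not t R t.
R is not symmetric: s R u but not u R s.
R is not transitive: s R u and u R t but not s R t.
R is not euclidean: s R u and s R s but not u R s.
R is serial: every world has an R-successor.
(A) p → NPp (axiom B) characterises the symmetric frames. R is not symmetric — not valid.
(B) Np → Pp is axiom D, which corresponds to seriality. R is serial — valid.
(C) PNp → Np is the dual of axiom 5; it is valid on a frame exactly when R is euclidean. R is not euclidean, so not valid.
(D) Np → NNp (axiom 4) characterises the transitive frames. R is not transitive — not valid.
(E) p → Pp (the dual of axiom T) characterises the reflexive frames. R is not reflexive — not valid.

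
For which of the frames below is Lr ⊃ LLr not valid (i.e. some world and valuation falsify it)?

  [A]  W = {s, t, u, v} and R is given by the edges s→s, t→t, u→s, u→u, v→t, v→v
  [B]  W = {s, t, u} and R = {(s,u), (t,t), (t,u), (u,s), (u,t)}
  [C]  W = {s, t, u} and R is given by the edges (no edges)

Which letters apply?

B

The schema Lr ⊃ LLr is axiom 4; it is valid on a frame iff R is transitive.
(A) R is transitive (R is closed under composition), so the schema is valid here.
(B) R is not transitive (s R u and u R s but not s R s), so the schema fails here.
(C) R is transitive (R is closed under composition), so the schema is valid here.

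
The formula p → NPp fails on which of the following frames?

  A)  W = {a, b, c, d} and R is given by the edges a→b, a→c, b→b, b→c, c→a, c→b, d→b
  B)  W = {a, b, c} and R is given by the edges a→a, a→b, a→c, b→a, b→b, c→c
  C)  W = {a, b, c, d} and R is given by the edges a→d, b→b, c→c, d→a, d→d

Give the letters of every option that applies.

The schema p → NPp is axiom B; it is valid on a frame iff R is symmetric.
(A) R is not symmetric (a R b but not b R a), so the schema fails here.
(B) R is not symmetric (a R c but not c R a), so the schema fails here.
(C) R is symmetric (every R-edge is matched by its reverse), so the schema is valid here.

A, B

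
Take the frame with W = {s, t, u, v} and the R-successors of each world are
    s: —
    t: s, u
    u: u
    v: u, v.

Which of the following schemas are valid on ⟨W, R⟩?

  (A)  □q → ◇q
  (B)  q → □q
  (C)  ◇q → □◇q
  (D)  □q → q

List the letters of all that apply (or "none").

R is not reflexive: not s R s.
R is not euclidean: t R s and t R u but not s R u.
R is not serial: s has no R-successor.
R is not a subset of the identity: t R s with t ≠ s.
(A) □q → ◇q (axiom D) characterises the serial frames. R is not serial — not valid.
(B) q → □q is valid only on frames where every R-edge is a self-loop. Here R ⊄ identity — not valid.
(C) ◇q → □◇q is axiom 5; it is valid on a frame exactly when R is euclidean. R is not euclidean, so not valid.
(D) □q → q is axiom T; it is valid on a frame exactly when R is reflexive. R is not reflexive, so not valid.

none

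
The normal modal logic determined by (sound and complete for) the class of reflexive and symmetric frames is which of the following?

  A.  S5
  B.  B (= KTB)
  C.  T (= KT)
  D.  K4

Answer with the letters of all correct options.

(A) S5 is determined by the class of reflexive, symmetric, and transitive frames.
(B) B (= KTB) is determined by exactly this class.
(C) T (= KT) is determined by the class of reflexive frames.
(D) K4 is determined by the class of transitive frames.

B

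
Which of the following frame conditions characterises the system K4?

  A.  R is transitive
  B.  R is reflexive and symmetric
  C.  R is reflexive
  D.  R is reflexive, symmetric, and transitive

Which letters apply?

(A) K4 is sound and complete for exactly this class.
(B) this class determines B (= KTB), not K4.
(C) this class determines T (= KT), not K4.
(D) this class determines S5, not K4.

A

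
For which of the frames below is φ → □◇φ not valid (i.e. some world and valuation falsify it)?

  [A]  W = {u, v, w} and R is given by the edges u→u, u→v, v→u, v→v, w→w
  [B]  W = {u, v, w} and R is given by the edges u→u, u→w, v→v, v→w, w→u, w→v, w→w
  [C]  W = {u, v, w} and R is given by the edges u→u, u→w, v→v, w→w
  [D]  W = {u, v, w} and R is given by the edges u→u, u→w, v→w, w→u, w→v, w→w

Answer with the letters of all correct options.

The schema φ → □◇φ is axiom B; it is valid on a frame iff R is symmetric.
(A) R is symmetric (every R-edge is matched by its reverse), so the schema is valid here.
(B) R is symmetric (every R-edge is matched by its reverse), so the schema is valid here.
(C) R is not symmetric (u R w but not w R u), so the schema fails here.
(D) R is symmetric (every R-edge is matched by its reverse), so the schema is valid here.

C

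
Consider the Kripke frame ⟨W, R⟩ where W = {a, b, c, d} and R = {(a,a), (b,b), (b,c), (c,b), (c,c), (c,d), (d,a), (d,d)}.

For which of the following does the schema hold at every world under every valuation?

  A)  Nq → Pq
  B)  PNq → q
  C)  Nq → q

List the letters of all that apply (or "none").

A, C

R is reflexive: each world relates to itself.
R is not symmetric: c R d but not d R c.
R is serial: every world has an R-successor.
(A) Nq → Pq (axiom D) characterises the serial frames. R is serial — valid.
(B) PNq → q is the dual of axiom B, which corresponds to symmetry. R is not symmetric — not valid.
(C) Nq → q is axiom T; it is valid on a frame exactly when R is reflexive. R is reflexive, so valid.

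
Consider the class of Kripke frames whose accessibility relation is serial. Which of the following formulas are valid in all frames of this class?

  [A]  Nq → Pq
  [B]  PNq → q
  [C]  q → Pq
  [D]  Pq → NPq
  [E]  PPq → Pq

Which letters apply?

A

(A) Nq → Pq is axiom D, which corresponds to seriality. Every such R is serial — valid.
(B) PNq → q is the dual of axiom B; it is valid on a frame exactly when R is symmetric. Such an R need not be symmetric, so not valid.
(C) q → Pq is the dual of axiom T, which corresponds to reflexivity. Such an R need not be reflexive — not valid.
(D) Pq → NPq is axiom 5, which corresponds to the euclidean property. Such an R need not be euclidean — not valid.
(E) PPq → Pq is the dual of axiom 4, which corresponds to transitivity. Such an R need not be transitive — not valid.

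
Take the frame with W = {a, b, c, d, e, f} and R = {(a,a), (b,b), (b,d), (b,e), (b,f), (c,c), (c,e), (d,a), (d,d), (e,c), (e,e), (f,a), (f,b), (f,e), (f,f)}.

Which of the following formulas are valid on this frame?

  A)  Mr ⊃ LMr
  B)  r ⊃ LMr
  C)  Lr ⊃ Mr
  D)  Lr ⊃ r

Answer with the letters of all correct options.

C, D

R is reflexive: each world relates to itself.
R is not symmetric: b R d but not d R b.
R is not euclidean: b R d and b R b but not d R b.
R is serial: every world has an R-successor.
(A) axiom 5: valid iff R is euclidean. R is not euclidean — not valid.
(B) r ⊃ LMr is axiom B; it is valid on a frame exactly when R is symmetric. R is not symmetric, so not valid.
(C) axiom D: valid iff R is serial. R is serial — valid.
(D) axiom T: valid iff R is reflexive. R is reflexive — valid.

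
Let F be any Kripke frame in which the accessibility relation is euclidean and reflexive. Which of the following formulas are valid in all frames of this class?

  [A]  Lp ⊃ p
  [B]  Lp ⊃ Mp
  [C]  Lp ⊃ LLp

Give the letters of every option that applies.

A reflexive euclidean relation is also symmetric (from wRw and wRv the euclidean condition gives vRw) and hence transitive; it is an equivalence relation.
(A) Lp ⊃ p is axiom T; it is valid on a frame exactly when R is reflexive. Every such R is reflexive, so valid.
(B) axiom D: valid iff R is serial. Every such R is serial — valid.
(C) axiom 4: valid iff R is transitive. Every such R is transitive — valid.

A, B, C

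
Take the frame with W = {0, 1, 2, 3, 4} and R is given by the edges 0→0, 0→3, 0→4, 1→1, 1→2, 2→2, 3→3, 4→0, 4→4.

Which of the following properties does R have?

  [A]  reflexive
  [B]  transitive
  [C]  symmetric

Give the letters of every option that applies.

(A) reflexive: each world relates to itself.
(B) not transitive: 4 R 0 and 0 R 3 but not 4 R 3.
(C) not symmetric: 0 R 3 but not 3 R 0.

A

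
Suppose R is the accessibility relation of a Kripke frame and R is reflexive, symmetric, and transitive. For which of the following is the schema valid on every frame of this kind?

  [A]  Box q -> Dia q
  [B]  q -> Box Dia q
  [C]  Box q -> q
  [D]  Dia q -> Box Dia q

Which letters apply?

A, B, C, D

A relation that is reflexive, symmetric, and transitive is also euclidean and serial.
(A) Box q -> Dia q is axiom D, which corresponds to seriality. Every such R is serial — valid.
(B) q -> Box Dia q is axiom B; it is valid on a frame exactly when R is symmetric. Every such R is symmetric, so valid.
(C) axiom T: valid iff R is reflexive. Every such R is reflexive — valid.
(D) axiom 5: valid iff R is euclidean. Every such R is euclidean — valid.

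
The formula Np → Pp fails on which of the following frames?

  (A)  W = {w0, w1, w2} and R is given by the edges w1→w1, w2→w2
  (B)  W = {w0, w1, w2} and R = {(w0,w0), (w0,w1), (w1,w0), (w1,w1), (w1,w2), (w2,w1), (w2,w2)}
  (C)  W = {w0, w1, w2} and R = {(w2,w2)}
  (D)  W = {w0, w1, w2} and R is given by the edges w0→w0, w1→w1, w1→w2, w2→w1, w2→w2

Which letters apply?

A, C

The schema Np → Pp is axiom D; it is valid on a frame iff R is serial.
(A) R is not serial (w0 has no R-successor), so the schema fails here.
(B) R is serial (every world has an R-successor), so the schema is valid here.
(C) R is not serial (w0 has no R-successor), so the schema fails here.
(D) R is serial (every world has an R-successor), so the schema is valid here.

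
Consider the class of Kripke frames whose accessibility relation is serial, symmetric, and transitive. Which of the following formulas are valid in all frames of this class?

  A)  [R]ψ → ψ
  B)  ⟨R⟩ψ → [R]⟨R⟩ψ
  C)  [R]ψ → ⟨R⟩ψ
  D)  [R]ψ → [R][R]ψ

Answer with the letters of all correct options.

A, B, C, D

A serial symmetric transitive relation is reflexive (take any v with uRv; symmetry gives vRu and transitivity gives uRu), hence an equivalence relation.
(A) [R]ψ → ψ (axiom T) characterises the reflexive frames. Every such R is reflexive — valid.
(B) axiom 5: valid iff R is euclidean. Every such R is euclidean — valid.
(C) [R]ψ → ⟨R⟩ψ (axiom D) characterises the serial frames. Every such R is serial — valid.
(D) axiom 4: valid iff R is transitive. Every such R is transitive — valid.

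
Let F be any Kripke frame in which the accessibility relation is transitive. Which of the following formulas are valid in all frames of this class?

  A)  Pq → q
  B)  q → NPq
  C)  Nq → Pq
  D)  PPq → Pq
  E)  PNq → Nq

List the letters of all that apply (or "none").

D

(A) Pq → q is the converse of T; it holds exactly when R ⊆ identity. Such an R need not be a subset of the identity — not valid.
(B) q → NPq is axiom B, which corresponds to symmetry. Such an R need not be symmetric — not valid.
(C) Nq → Pq is axiom D, which corresponds to seriality. Such an R need not be serial — not valid.
(D) PPq → Pq is the dual of axiom 4; it is valid on a frame exactly when R is transitive. Every such R is transitive, so valid.
(E) PNq → Nq is the dual of axiom 5; it is valid on a frame exactly when R is euclidean. Such an R need not be euclidean, so not valid.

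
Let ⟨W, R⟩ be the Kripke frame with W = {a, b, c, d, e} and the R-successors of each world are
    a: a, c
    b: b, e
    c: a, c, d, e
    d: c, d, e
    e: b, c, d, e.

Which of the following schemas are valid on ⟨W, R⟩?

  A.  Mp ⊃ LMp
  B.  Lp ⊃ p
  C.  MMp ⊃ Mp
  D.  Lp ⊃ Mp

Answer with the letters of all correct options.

B, D

R is reflexive: each world relates to itself.
R is not transitive: a R c and c R d but not a R d.
R is not euclidean: c R a and c R d but not a R d.
R is serial: every world has an R-successor.
(A) Mp ⊃ LMp is axiom 5; it is valid on a frame exactly when R is euclidean. R is not euclidean, so not valid.
(B) axiom T: valid iff R is reflexive. R is reflexive — valid.
(C) MMp ⊃ Mp (the dual of axiom 4) characterises the transitive frames. R is not transitive — not valid.
(D) Lp ⊃ Mp (axiom D) characterises the serial frames. R is serial — valid.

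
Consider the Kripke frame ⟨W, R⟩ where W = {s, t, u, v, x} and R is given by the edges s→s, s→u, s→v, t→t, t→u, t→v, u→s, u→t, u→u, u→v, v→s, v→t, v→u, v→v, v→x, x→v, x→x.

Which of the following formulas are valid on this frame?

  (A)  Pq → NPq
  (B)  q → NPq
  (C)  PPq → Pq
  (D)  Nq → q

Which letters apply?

R is reflexive: each world relates to itself.
R is symmetric: every R-edge is matched by its reverse.
R is not transitive: s R u and u R t but not s R t.
R is not euclidean: u R s and u R t but not s R t.
(A) axiom 5: valid iff R is euclidean. R is not euclidean — not valid.
(B) q → NPq is axiom B, which corresponds to symmetry. R is symmetric — valid.
(C) the dual of axiom 4: valid iff R is transitive. R is not transitive — not valid.
(D) Nq → q is axiom T; it is valid on a frame exactly when R is reflexive. R is reflexive, so valid.

B, D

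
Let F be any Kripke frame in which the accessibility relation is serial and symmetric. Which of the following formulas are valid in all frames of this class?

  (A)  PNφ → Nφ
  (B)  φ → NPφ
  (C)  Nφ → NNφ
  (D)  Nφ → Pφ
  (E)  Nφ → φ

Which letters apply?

B, D

(A) PNφ → Nφ (the dual of axiom 5) characterises the euclidean frames. Such an R need not be euclidean — not valid.
(B) axiom B: valid iff R is symmetric. Every such R is symmetric — valid.
(C) Nφ → NNφ is axiom 4, which corresponds to transitivity. Such an R need not be transitive — not valid.
(D) axiom D: valid iff R is serial. Every such R is serial — valid.
(E) Nφ → φ is axiom T, which corresponds to reflexivity. Such an R need not be reflexive — not valid.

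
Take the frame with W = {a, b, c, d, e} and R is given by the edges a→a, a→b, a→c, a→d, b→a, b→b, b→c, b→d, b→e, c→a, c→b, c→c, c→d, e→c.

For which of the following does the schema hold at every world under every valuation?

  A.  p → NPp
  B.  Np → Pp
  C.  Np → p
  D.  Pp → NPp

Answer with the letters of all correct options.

none

R is not reflexive: not d R d.
R is not symmetric: a R d but not d R a.
R is not euclidean: a R d and a R a but not d R a.
R is not serial: d has no R-successor.
(A) p → NPp is axiom B; it is valid on a frame exactly when R is symmetric. R is not symmetric, so not valid.
(B) Np → Pp is axiom D; it is valid on a frame exactly when R is serial. R is not serial, so not valid.
(C) Np → p is axiom T, which corresponds to reflexivity. R is not reflexive — not valid.
(D) Pp → NPp (axiom 5) characterises the euclidean frames. R is not euclidean — not valid.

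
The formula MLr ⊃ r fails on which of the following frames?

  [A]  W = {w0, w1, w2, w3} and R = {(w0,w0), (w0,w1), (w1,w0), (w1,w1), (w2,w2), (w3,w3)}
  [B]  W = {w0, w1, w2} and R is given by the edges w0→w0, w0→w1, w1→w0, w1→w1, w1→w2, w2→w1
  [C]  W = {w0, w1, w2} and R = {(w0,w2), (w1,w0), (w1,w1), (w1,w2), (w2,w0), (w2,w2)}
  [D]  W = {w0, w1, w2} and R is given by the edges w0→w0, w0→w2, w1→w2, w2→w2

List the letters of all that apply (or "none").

The schema MLr ⊃ r is the dual of axiom B; it is valid on a frame iff R is symmetric.
(A) R is symmetric (every R-edge is matched by its reverse), so the schema is valid here.
(B) R is symmetric (every R-edge is matched by its reverse), so the schema is valid here.
(C) R is not symmetric (w1 R w0 but not w0 R w1), so the schema fails here.
(D) R is not symmetric (w0 R w2 but not w2 R w0), so the schema fails here.

C, D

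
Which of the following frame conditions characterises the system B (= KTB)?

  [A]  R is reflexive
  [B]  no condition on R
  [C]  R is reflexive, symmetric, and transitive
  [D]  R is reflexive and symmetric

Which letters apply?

(A) this class determines T (= KT), not B (= KTB).
(B) this class determines K, not B (= KTB).
(C) this class determines S5, not B (= KTB).
(D) B (= KTB) is sound and complete for exactly this class.

D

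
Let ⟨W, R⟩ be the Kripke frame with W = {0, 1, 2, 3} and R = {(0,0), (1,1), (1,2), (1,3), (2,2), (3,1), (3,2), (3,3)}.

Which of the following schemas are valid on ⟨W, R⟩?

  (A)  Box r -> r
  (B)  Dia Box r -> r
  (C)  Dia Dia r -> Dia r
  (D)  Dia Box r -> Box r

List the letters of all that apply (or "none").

R is reflexive: each world relates to itself.
R is not symmetric: 1 R 2 but not 2 R 1.
R is transitive: R is closed under composition.
R is not euclidean: 1 R 2 and 1 R 1 but not 2 R 1.
(A) Box r -> r is axiom T, which corresponds to reflexivity. R is reflexive — valid.
(B) Dia Box r -> r is the dual of axiom B; it is valid on a frame exactly when R is symmetric. R is not symmetric, so not valid.
(C) the dual of axiom 4: valid iff R is transitive. R is transitive — valid.
(D) the dual of axiom 5: valid iff R is euclidean. R is not euclidean — not valid.

A, C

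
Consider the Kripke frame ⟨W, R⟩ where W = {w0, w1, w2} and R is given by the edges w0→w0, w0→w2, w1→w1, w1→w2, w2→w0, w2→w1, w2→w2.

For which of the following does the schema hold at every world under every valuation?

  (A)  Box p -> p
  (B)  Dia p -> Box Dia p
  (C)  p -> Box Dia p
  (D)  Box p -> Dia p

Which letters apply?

A, C, D

R is reflexive: each world relates to itself.
R is symmetric: every R-edge is matched by its reverse.
R is not euclidean: w2 R w0 and w2 R w1 but not w0 R w1.
R is serial: every world has an R-successor.
(A) axiom T: valid iff R is reflexive. R is reflexive — valid.
(B) axiom 5: valid iff R is euclidean. R is not euclidean — not valid.
(C) p -> Box Dia p (axiom B) characterises the symmetric frames. R is symmetric — valid.
(D) Box p -> Dia p is axiom D; it is valid on a frame exactly when R is serial. R is serial, so valid.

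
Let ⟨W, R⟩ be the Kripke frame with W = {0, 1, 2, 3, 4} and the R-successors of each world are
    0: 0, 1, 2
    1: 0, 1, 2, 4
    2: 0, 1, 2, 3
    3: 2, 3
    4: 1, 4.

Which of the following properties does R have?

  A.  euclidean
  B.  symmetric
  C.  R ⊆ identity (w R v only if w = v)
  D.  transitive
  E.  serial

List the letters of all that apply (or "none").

B, E

(A) not euclidean: 1 R 0 and 1 R 4 but not 0 R 4.
(B) symmetric: every R-edge is matched by its reverse.
(C) not ⊆ identity: 0 R 1 with 0 ≠ 1.
(D) not transitive: 0 R 1 and 1 R 4 but not 0 R 4.
(E) serial: every world has an R-successor.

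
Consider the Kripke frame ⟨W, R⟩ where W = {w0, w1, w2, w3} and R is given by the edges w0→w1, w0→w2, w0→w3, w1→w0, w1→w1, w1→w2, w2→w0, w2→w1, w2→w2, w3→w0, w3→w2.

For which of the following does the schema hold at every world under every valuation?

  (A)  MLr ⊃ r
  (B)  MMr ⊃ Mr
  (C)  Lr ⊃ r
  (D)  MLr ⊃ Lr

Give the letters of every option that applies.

R is not reflexive: not w0 R w0.
R is not symmetric: w3 R w2 but not w2 R w3.
R is not transitive: w0 R w1 and w1 R w0 but not w0 R w0.
R is not euclidean: w0 R w1 and w0 R w3 but not w1 R w3.
(A) MLr ⊃ r is the dual of axiom B, which corresponds to symmetry. R is not symmetric — not valid.
(B) MMr ⊃ Mr is the dual of axiom 4, which corresponds to transitivity. R is not transitive — not valid.
(C) axiom T: valid iff R is reflexive. R is not reflexive — not valid.
(D) MLr ⊃ Lr is the dual of axiom 5; it is valid on a frame exactly when R is euclidean. R is not euclidean, so not valid.

none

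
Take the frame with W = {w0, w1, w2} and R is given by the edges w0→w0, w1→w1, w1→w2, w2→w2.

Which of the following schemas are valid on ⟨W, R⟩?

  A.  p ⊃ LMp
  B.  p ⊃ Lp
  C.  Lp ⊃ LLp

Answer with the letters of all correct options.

C

R is not symmetric: w1 R w2 but not w2 R w1.
R is transitive: R is closed under composition.
R is not a subset of the identity: w1 R w2 with w1 ≠ w2.
(A) p ⊃ LMp (axiom B) characterises the symmetric frames. R is not symmetric — not valid.
(B) p ⊃ Lp is valid only on frames where every R-edge is a self-loop. Here R ⊄ identity — not valid.
(C) Lp ⊃ LLp is axiom 4; it is valid on a frame exactly when R is transitive. R is transitive, so valid.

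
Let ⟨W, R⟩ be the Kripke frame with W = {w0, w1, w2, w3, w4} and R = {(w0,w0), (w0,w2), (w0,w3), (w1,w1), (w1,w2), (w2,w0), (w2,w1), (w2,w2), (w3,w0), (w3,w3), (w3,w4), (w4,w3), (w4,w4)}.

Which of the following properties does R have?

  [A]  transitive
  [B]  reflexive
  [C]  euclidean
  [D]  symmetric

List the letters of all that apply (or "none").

(A) not transitive: w0 R w2 and w2 R w1 but not w0 R w1.
(B) reflexive: each world relates to itself.
(C) not euclidean: w0 R w2 and w0 R w3 but not w2 R w3.
(D) symmetric: every R-edge is matched by its reverse.

B, D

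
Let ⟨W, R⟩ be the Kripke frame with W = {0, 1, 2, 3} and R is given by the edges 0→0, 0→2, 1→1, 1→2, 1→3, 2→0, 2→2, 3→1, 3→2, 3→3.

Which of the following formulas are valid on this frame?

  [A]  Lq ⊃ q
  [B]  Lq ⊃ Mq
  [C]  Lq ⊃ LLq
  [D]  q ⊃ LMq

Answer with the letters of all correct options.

R is reflexive: each world relates to itself.
R is not symmetric: 1 R 2 but not 2 R 1.
R is not transitive: 1 R 2 and 2 R 0 but not 1 R 0.
R is serial: every world has an R-successor.
(A) Lq ⊃ q is axiom T; it is valid on a frame exactly when R is reflexive. R is reflexive, so valid.
(B) axiom D: valid iff R is serial. R is serial — valid.
(C) Lq ⊃ LLq (axiom 4) characterises the transitive frames. R is not transitive — not valid.
(D) q ⊃ LMq is axiom B, which corresponds to symmetry. R is not symmetric — not valid.

A, B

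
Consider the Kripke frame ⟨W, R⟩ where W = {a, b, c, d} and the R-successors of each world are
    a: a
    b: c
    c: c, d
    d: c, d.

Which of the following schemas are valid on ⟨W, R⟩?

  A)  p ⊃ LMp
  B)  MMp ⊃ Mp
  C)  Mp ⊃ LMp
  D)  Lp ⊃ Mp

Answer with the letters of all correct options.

R is not symmetric: b R c but not c R b.
R is not transitive: b R c and c R d but not b R d.
R is euclidean: any two R-successors of the same world are R-related.
R is serial: every world has an R-successor.
(A) p ⊃ LMp is axiom B; it is valid on a frame exactly when R is symmetric. R is not symmetric, so not valid.
(B) MMp ⊃ Mp (the dual of axiom 4) characterises the transitive frames. R is not transitive — not valid.
(C) Mp ⊃ LMp (axiom 5) characterises the euclidean frames. R is euclidean — valid.
(D) Lp ⊃ Mp (axiom D) characterises the serial frames. R is serial — valid.

C, D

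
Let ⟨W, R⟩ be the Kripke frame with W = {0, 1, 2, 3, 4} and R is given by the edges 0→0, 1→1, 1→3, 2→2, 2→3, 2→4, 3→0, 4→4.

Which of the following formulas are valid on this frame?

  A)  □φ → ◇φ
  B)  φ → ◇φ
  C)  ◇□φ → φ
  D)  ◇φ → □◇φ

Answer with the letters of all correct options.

A

R is not reflexive: not 3 R 3.
R is not symmetric: 1 R 3 but not 3 R 1.
R is not euclidean: 1 R 3 and 1 R 1 but not 3 R 1.
R is serial: every world has an R-successor.
(A) axiom D: valid iff R is serial. R is serial — valid.
(B) φ → ◇φ is the dual of axiom T, which corresponds to reflexivity. R is not reflexive — not valid.
(C) ◇□φ → φ (the dual of axiom B) characterises the symmetric frames. R is not symmetric — not valid.
(D) ◇φ → □◇φ (axiom 5) characterises the euclidean frames. R is not euclidean — not valid.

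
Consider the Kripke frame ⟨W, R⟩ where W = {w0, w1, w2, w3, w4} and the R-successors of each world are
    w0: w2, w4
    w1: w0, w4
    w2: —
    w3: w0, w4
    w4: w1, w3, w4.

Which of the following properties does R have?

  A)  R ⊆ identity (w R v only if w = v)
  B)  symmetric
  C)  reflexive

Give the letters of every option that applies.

(A) not ⊆ identity: w0 R w2 with w0 ≠ w2.
(B) not symmetric: w0 R w2 but not w2 R w0.
(C) not reflexive: not w0 R w0.

none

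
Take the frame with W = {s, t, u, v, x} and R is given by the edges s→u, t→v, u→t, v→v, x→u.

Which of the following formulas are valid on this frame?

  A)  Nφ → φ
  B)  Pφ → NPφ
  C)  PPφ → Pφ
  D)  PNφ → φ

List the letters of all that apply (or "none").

R is not reflexive: not s R s.
R is not symmetric: s R u but not u R s.
R is not transitive: s R u and u R t but not s R t.
R is not euclidean: s R u and s R u but not u R u.
(A) axiom T: valid iff R is reflexive. R is not reflexive — not valid.
(B) Pφ → NPφ is axiom 5; it is valid on a frame exactly when R is euclidean. R is not euclidean, so not valid.
(C) PPφ → Pφ is the dual of axiom 4, which corresponds to transitivity. R is not transitive — not valid.
(D) PNφ → φ (the dual of axiom B) characterises the symmetric frames. R is not symmetric — not valid.

none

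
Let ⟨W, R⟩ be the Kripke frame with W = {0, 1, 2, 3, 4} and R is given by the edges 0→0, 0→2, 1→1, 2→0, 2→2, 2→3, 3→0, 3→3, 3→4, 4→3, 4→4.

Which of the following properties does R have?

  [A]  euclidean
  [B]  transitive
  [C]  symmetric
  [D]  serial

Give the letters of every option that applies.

(A) not euclidean: 2 R 0 and 2 R 3 but not 0 R 3.
(B) not transitive: 0 R 2 and 2 R 3 but not 0 R 3.
(C) not symmetric: 2 R 3 but not 3 R 2.
(D) serial: every world has an R-successor.

D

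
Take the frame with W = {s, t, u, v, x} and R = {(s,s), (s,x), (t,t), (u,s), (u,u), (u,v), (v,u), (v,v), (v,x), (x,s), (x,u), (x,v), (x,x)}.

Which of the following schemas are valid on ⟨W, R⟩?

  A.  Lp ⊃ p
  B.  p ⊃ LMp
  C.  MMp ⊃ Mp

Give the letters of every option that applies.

R is reflexive: each world relates to itself.
R is not symmetric: u R s but not s R u.
R is not transitive: s R x and x R u but not s R u.
(A) Lp ⊃ p is axiom T; it is valid on a frame exactly when R is reflexive. R is reflexive, so valid.
(B) p ⊃ LMp (axiom B) characterises the symmetric frames. R is not symmetric — not valid.
(C) MMp ⊃ Mp (the dual of axiom 4) characterises the transitive frames. R is not transitive — not valid.

A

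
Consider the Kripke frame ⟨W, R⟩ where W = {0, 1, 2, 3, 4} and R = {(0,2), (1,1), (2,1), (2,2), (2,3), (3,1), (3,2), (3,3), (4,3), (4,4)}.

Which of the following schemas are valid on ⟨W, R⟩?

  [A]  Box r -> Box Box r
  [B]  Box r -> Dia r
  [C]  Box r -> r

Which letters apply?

R is not reflexive: not 0 R 0.
R is not transitive: 0 R 2 and 2 R 1 but not 0 R 1.
R is serial: every world has an R-successor.
(A) Box r -> Box Box r is axiom 4, which corresponds to transitivity. R is not transitive — not valid.
(B) axiom D: valid iff R is serial. R is serial — valid.
(C) Box r -> r (axiom T) characterises the reflexive frames. R is not reflexive — not valid.

B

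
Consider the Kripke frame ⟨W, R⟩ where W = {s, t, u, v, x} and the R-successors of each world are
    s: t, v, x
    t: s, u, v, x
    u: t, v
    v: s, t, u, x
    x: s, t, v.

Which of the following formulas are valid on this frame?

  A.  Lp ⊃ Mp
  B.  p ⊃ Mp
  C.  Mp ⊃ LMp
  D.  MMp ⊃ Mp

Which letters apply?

R is not reflexive: not s R s.
R is not transitive: s R t and t R s but not s R s.
R is not euclidean: t R s and t R u but not s R u.
R is serial: every world has an R-successor.
(A) axiom D: valid iff R is serial. R is serial — valid.
(B) p ⊃ Mp is the dual of axiom T; it is valid on a frame exactly when R is reflexive. R is not reflexive, so not valid.
(C) Mp ⊃ LMp is axiom 5, which corresponds to the euclidean property. R is not euclidean — not valid.
(D) MMp ⊃ Mp is the dual of axiom 4, which corresponds to transitivity. R is not transitive — not valid.

A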